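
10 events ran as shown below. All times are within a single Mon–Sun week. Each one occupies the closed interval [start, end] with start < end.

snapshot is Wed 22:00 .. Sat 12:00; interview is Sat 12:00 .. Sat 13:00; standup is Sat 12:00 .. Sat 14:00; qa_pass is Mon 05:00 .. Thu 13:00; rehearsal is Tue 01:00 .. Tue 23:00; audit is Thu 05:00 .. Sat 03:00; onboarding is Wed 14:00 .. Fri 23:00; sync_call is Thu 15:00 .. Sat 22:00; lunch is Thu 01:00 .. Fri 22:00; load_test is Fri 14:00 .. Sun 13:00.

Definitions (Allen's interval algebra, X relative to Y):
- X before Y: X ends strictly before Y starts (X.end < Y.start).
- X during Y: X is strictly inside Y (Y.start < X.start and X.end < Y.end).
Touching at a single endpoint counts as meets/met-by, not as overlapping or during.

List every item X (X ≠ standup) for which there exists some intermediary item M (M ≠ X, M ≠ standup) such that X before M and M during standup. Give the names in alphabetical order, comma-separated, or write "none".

Target standup = [Sat 12:00, Sat 14:00].
Intermediaries M with M during standup: none.
Union: none.

none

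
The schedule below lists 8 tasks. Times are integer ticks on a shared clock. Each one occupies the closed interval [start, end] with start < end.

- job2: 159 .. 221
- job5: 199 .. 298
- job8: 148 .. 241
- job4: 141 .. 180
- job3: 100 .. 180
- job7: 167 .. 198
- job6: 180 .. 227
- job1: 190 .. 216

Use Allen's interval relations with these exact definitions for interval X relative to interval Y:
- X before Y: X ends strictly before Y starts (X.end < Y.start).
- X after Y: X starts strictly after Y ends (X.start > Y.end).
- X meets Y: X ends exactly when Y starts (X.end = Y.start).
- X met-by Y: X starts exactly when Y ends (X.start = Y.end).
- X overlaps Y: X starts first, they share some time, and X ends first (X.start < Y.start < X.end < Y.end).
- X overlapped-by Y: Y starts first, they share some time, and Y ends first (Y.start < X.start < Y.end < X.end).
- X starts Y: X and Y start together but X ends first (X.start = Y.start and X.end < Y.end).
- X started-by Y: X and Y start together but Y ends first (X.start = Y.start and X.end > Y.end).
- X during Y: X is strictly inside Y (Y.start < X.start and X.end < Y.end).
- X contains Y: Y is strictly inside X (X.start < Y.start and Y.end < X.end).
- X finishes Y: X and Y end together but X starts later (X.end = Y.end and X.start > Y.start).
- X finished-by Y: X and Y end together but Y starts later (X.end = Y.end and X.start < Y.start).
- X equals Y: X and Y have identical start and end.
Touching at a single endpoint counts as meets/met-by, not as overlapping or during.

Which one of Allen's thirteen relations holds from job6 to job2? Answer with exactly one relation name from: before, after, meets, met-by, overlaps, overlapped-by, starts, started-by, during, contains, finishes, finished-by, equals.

job6 = [180, 227]; job2 = [159, 221].
Compare endpoints: job6.start > job2.start, job6.start < job2.end, job6.end > job2.start, job6.end > job2.end.
That pattern is 'overlapped-by'.

overlapped-by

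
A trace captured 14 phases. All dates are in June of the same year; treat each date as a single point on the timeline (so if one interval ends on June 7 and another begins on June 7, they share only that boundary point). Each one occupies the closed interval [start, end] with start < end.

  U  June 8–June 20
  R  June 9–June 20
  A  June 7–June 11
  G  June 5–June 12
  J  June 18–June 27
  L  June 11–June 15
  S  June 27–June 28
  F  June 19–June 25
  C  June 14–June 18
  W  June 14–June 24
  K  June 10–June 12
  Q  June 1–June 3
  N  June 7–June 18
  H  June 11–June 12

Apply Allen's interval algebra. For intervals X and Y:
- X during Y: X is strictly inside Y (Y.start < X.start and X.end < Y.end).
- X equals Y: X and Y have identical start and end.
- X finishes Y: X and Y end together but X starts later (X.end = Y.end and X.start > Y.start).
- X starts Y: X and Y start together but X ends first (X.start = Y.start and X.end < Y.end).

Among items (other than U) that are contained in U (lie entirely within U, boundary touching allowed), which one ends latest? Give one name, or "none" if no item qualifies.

Target U = [June 8, June 20].
A [June 7, June 11] → overlaps → excluded.
C [June 14, June 18] → during → candidate.
F [June 19, June 25] → overlapped-by → excluded.
G [June 5, June 12] → overlaps → excluded.
H [June 11, June 12] → during → candidate.
J [June 18, June 27] → overlapped-by → excluded.
K [June 10, June 12] → during → candidate.
L [June 11, June 15] → during → candidate.
N [June 7, June 18] → overlaps → excluded.
Q [June 1, June 3] → before → excluded.
R [June 9, June 20] → finishes → candidate.
S [June 27, June 28] → after → excluded.
W [June 14, June 24] → overlapped-by → excluded.
Among candidates, latest end is June 20 → R.

R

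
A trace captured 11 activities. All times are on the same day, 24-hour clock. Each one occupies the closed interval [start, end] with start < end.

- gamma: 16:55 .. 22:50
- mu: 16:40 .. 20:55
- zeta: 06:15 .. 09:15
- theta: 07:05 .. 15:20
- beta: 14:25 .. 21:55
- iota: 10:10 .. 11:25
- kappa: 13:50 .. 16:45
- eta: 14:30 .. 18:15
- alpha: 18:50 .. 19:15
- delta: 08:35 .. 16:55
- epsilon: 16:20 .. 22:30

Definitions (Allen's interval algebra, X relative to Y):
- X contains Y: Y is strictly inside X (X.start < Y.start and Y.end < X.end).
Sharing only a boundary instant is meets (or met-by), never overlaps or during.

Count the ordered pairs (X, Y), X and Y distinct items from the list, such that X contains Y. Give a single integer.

Checking all 110 ordered pairs for relation 'contains'; matching pairs in alphabetical order:
(beta, alpha): beta contains alpha ✓
(beta, eta): beta contains eta ✓
(beta, mu): beta contains mu ✓
(delta, iota): delta contains iota ✓
(delta, kappa): delta contains kappa ✓
(epsilon, alpha): epsilon contains alpha ✓
(epsilon, mu): epsilon contains mu ✓
(gamma, alpha): gamma contains alpha ✓
(mu, alpha): mu contains alpha ✓
(theta, iota): theta contains iota ✓
Count: 10.

10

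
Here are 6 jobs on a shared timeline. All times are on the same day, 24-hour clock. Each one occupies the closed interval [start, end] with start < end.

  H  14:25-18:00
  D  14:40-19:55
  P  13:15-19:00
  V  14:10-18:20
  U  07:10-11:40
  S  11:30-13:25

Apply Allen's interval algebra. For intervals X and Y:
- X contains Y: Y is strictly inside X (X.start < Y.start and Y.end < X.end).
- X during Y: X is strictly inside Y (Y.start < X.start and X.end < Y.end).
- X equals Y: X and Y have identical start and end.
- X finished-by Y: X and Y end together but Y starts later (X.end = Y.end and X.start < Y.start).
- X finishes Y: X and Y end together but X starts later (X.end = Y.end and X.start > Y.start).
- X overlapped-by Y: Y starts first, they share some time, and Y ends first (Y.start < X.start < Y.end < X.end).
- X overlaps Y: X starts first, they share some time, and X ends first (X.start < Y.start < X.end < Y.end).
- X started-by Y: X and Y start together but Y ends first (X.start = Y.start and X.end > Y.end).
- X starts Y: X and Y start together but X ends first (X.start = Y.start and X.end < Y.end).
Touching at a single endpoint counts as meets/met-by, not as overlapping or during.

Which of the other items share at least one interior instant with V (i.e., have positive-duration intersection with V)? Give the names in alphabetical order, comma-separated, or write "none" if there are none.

Target V = [14:10, 18:20].
D [14:40, 19:55] → overlapped-by → yes.
H [14:25, 18:00] → during → yes.
P [13:15, 19:00] → contains → yes.
S [11:30, 13:25] → before → no.
U [07:10, 11:40] → before → no.
Result: D, H, P.

D, H, P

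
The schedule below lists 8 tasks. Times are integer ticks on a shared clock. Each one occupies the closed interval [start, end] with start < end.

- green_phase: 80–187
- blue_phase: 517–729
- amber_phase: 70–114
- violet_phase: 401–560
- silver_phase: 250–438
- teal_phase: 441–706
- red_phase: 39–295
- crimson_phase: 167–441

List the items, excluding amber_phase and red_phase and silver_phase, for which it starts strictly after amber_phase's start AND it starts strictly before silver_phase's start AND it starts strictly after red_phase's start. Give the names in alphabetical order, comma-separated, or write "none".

crimson_phase, green_phase

Conditions: its start is strictly after amber_phase's start (X.start > 70) AND its start is strictly before silver_phase's start (X.start < 250) AND its start is strictly after red_phase's start (X.start > 39).
blue_phase: start 517 > 70? ✓; start 517 < 250? ✗; start 517 > 39? ✓ → no.
crimson_phase: start 167 > 70? ✓; start 167 < 250? ✓; start 167 > 39? ✓ → yes.
green_phase: start 80 > 70? ✓; start 80 < 250? ✓; start 80 > 39? ✓ → yes.
teal_phase: start 441 > 70? ✓; start 441 < 250? ✗; start 441 > 39? ✓ → no.
violet_phase: start 401 > 70? ✓; start 401 < 250? ✗; start 401 > 39? ✓ → no.
Result: crimson_phase, green_phase.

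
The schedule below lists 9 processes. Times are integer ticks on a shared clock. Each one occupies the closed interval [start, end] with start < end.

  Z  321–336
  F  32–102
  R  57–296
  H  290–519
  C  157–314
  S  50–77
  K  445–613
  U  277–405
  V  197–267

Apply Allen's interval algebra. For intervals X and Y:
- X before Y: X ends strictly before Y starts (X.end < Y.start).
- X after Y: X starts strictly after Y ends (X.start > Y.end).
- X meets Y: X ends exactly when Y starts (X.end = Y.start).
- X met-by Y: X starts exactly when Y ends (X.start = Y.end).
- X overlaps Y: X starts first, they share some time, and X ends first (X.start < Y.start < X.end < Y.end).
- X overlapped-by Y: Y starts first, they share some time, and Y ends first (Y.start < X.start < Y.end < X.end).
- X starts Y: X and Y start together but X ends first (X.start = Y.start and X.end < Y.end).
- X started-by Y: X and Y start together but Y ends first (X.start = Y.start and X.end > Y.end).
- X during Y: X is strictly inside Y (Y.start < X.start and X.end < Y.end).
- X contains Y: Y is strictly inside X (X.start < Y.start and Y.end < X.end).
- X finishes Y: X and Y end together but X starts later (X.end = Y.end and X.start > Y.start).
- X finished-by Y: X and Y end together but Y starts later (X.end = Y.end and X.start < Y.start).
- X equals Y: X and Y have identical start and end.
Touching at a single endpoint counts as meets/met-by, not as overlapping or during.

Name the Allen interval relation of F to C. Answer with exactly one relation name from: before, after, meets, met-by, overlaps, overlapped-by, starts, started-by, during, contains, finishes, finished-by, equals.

F = [32, 102]; C = [157, 314].
Compare endpoints: F.start < C.start, F.start < C.end, F.end < C.start, F.end < C.end.
That pattern is 'before'.

before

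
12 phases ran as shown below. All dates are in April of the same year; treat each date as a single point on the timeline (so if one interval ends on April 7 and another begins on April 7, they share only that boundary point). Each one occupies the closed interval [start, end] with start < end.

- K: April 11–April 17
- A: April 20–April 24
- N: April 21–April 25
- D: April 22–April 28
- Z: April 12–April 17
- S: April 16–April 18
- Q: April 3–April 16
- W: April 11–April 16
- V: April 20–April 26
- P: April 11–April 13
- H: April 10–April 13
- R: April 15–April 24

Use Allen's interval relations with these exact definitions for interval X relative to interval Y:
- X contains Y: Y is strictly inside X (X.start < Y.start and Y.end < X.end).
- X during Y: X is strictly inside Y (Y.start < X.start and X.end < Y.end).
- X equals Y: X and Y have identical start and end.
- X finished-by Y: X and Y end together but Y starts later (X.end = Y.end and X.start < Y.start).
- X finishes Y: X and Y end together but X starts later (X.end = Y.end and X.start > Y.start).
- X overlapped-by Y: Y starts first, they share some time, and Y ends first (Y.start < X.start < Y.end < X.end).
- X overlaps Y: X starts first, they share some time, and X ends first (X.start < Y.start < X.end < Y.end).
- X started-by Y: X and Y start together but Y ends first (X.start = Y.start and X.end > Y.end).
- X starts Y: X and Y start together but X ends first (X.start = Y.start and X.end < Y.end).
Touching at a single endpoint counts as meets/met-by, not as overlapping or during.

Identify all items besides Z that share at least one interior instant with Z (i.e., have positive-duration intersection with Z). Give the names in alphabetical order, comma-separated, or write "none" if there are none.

Target Z = [April 12, April 17].
A [April 20, April 24] → after → no.
D [April 22, April 28] → after → no.
H [April 10, April 13] → overlaps → yes.
K [April 11, April 17] → finished-by → yes.
N [April 21, April 25] → after → no.
P [April 11, April 13] → overlaps → yes.
Q [April 3, April 16] → overlaps → yes.
R [April 15, April 24] → overlapped-by → yes.
S [April 16, April 18] → overlapped-by → yes.
V [April 20, April 26] → after → no.
W [April 11, April 16] → overlaps → yes.
Result: H, K, P, Q, R, S, W.

H, K, P, Q, R, S, W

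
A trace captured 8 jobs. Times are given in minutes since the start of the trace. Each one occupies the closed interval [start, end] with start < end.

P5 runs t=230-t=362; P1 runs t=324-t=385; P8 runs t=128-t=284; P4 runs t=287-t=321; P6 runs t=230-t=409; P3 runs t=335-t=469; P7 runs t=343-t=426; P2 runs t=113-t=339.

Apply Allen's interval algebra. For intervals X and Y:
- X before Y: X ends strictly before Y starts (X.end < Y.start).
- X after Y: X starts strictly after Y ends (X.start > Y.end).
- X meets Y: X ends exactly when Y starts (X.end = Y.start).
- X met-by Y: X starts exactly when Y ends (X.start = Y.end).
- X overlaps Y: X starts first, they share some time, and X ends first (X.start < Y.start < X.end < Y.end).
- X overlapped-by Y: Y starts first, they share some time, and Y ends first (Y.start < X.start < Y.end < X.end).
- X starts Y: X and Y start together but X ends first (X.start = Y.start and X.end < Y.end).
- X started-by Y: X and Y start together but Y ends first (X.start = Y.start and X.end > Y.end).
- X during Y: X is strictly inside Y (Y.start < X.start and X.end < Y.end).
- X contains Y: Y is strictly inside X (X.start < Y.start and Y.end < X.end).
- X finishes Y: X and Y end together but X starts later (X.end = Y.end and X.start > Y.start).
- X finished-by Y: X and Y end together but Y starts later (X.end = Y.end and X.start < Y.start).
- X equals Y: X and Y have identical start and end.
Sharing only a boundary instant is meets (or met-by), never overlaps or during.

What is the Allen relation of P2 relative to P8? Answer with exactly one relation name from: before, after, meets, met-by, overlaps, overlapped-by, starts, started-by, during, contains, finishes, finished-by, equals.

contains

P2 = [t=113, t=339]; P8 = [t=128, t=284].
Compare endpoints: P2.start < P8.start, P2.start < P8.end, P2.end > P8.start, P2.end > P8.end.
That pattern is 'contains'.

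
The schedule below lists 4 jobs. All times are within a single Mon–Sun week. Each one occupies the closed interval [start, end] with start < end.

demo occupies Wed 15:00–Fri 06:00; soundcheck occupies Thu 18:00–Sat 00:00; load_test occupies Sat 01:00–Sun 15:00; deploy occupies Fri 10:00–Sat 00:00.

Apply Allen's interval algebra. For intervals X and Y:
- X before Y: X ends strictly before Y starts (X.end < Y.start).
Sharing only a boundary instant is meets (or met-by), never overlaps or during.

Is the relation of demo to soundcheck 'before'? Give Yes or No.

demo = [Wed 15:00, Fri 06:00], soundcheck = [Thu 18:00, Sat 00:00].
Actual relation of demo to soundcheck: overlaps.
Asked whether 'before' holds → No.

No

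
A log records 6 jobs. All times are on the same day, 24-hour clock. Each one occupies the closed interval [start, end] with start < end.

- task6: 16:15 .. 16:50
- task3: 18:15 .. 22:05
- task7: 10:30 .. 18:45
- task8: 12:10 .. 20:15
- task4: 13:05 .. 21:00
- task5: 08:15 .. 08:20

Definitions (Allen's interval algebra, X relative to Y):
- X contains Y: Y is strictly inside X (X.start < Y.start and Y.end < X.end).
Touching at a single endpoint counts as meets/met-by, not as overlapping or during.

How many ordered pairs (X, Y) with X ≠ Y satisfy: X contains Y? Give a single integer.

Checking all 30 ordered pairs for relation 'contains'; matching pairs in alphabetical order:
(task4, task6): task4 contains task6 ✓
(task7, task6): task7 contains task6 ✓
(task8, task6): task8 contains task6 ✓
Count: 3.

3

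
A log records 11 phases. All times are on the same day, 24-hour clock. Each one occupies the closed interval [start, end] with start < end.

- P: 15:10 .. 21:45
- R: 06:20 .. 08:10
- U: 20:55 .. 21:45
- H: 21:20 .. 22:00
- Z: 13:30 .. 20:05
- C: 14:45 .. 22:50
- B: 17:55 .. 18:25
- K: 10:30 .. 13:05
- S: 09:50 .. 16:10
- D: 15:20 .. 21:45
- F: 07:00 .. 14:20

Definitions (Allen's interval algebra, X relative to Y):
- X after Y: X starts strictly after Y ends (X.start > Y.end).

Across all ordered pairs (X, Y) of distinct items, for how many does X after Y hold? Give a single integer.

Checking all 110 ordered pairs for relation 'after'; matching pairs in alphabetical order:
(B, F): B after F ✓
(B, K): B after K ✓
(B, R): B after R ✓
(B, S): B after S ✓
(C, F): C after F ✓
(C, K): C after K ✓
(C, R): C after R ✓
(D, F): D after F ✓
(D, K): D after K ✓
(D, R): D after R ✓
(H, B): H after B ✓
(H, F): H after F ✓
(H, K): H after K ✓
(H, R): H after R ✓
(H, S): H after S ✓
(H, Z): H after Z ✓
(K, R): K after R ✓
(P, F): P after F ✓
(P, K): P after K ✓
(P, R): P after R ✓
(S, R): S after R ✓
(U, B): U after B ✓
(U, F): U after F ✓
(U, K): U after K ✓
... plus 5 further pairs not listed.
Count: 29.

29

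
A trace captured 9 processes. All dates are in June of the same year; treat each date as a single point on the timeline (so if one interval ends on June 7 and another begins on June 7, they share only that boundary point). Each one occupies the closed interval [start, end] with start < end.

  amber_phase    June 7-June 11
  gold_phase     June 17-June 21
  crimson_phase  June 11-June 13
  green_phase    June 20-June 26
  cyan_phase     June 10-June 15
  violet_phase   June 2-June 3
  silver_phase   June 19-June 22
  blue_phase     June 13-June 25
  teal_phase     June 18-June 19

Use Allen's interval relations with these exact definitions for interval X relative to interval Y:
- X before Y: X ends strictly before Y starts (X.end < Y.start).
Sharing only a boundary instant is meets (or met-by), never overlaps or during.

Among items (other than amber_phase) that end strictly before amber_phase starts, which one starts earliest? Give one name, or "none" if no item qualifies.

violet_phase

Target amber_phase = [June 7, June 11].
blue_phase [June 13, June 25] → after → excluded.
crimson_phase [June 11, June 13] → met-by → excluded.
cyan_phase [June 10, June 15] → overlapped-by → excluded.
gold_phase [June 17, June 21] → after → excluded.
green_phase [June 20, June 26] → after → excluded.
silver_phase [June 19, June 22] → after → excluded.
teal_phase [June 18, June 19] → after → excluded.
violet_phase [June 2, June 3] → before → candidate.
Among candidates, earliest start is June 2 → violet_phase.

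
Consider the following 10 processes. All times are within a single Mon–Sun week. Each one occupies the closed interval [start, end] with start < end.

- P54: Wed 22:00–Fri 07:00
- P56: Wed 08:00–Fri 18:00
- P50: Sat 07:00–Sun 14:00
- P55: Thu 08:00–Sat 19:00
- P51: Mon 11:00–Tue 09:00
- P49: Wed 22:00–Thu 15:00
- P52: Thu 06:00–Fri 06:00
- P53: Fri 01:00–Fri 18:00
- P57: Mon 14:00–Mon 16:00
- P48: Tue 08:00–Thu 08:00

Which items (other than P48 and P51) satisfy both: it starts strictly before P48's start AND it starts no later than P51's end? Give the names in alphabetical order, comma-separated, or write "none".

Conditions: its start is strictly before P48's start (X.start < Tue 08:00) AND its start is no later than P51's end (X.start <= Tue 09:00).
P49: start Wed 22:00 < Tue 08:00? ✗; start Wed 22:00 <= Tue 09:00? ✗ → no.
P50: start Sat 07:00 < Tue 08:00? ✗; start Sat 07:00 <= Tue 09:00? ✗ → no.
P52: start Thu 06:00 < Tue 08:00? ✗; start Thu 06:00 <= Tue 09:00? ✗ → no.
P53: start Fri 01:00 < Tue 08:00? ✗; start Fri 01:00 <= Tue 09:00? ✗ → no.
P54: start Wed 22:00 < Tue 08:00? ✗; start Wed 22:00 <= Tue 09:00? ✗ → no.
P55: start Thu 08:00 < Tue 08:00? ✗; start Thu 08:00 <= Tue 09:00? ✗ → no.
P56: start Wed 08:00 < Tue 08:00? ✗; start Wed 08:00 <= Tue 09:00? ✗ → no.
P57: start Mon 14:00 < Tue 08:00? ✓; start Mon 14:00 <= Tue 09:00? ✓ → yes.
Result: P57.

P57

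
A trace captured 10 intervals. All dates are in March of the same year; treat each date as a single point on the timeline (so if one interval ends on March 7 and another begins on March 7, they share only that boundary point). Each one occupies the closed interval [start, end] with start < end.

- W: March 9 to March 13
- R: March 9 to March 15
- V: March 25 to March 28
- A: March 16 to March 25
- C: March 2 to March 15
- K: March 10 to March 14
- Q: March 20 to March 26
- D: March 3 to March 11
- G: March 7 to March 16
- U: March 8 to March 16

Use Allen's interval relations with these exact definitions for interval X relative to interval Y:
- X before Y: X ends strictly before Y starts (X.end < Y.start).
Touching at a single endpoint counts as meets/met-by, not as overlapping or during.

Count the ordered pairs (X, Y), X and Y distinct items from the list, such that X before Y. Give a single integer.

19

Checking all 90 ordered pairs for relation 'before'; matching pairs in alphabetical order:
(C, A): C before A ✓
(C, Q): C before Q ✓
(C, V): C before V ✓
(D, A): D before A ✓
(D, Q): D before Q ✓
(D, V): D before V ✓
(G, Q): G before Q ✓
(G, V): G before V ✓
(K, A): K before A ✓
(K, Q): K before Q ✓
(K, V): K before V ✓
(R, A): R before A ✓
(R, Q): R before Q ✓
(R, V): R before V ✓
(U, Q): U before Q ✓
(U, V): U before V ✓
(W, A): W before A ✓
(W, Q): W before Q ✓
(W, V): W before V ✓
Count: 19.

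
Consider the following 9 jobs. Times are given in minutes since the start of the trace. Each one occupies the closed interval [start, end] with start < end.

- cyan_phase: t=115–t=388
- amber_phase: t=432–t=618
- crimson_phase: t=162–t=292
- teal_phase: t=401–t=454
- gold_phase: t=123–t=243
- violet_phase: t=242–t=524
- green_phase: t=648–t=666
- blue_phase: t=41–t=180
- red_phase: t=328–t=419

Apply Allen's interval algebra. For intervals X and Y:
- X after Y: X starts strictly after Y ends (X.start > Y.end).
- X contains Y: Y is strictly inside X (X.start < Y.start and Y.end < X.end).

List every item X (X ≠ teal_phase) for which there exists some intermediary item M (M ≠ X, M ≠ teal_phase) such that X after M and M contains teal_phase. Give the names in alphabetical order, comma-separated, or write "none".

green_phase

Target teal_phase = [t=401, t=454].
Intermediaries M with M contains teal_phase: violet_phase.
Via violet_phase — items with X after violet_phase: green_phase.
Union: green_phase.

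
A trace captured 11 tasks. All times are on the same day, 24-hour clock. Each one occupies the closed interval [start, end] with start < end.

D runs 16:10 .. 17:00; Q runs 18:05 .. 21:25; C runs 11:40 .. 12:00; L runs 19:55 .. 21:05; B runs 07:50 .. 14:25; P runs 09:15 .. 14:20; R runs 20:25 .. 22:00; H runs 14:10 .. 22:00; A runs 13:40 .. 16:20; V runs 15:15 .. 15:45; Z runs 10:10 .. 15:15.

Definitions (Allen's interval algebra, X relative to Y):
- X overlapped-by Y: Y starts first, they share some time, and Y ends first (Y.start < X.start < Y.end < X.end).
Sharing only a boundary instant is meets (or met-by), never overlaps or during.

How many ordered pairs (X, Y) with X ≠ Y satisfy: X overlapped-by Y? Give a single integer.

Checking all 110 ordered pairs for relation 'overlapped-by'; matching pairs in alphabetical order:
(A, B): A overlapped-by B ✓
(A, P): A overlapped-by P ✓
(A, Z): A overlapped-by Z ✓
(D, A): D overlapped-by A ✓
(H, A): H overlapped-by A ✓
(H, B): H overlapped-by B ✓
(H, P): H overlapped-by P ✓
(H, Z): H overlapped-by Z ✓
(R, L): R overlapped-by L ✓
(R, Q): R overlapped-by Q ✓
(Z, B): Z overlapped-by B ✓
(Z, P): Z overlapped-by P ✓
Count: 12.

12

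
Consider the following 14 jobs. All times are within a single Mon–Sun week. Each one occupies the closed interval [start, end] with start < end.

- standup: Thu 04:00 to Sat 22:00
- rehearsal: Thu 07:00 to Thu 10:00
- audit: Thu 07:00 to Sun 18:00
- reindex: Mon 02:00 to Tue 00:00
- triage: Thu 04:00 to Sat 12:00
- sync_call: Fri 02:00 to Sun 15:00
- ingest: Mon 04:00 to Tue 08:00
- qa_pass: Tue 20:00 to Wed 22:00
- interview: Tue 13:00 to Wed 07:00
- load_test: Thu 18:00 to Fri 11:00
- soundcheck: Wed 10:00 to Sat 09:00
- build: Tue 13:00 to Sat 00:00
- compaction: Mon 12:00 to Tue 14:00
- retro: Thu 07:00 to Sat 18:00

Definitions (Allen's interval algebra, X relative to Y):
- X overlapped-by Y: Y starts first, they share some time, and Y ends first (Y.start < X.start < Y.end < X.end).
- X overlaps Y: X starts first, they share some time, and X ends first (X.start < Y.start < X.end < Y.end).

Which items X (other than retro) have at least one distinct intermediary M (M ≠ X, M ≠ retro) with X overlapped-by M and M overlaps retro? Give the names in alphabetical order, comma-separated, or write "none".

audit, soundcheck, standup, sync_call, triage

Target retro = [Thu 07:00, Sat 18:00].
Intermediaries M with M overlaps retro: build, soundcheck, triage.
Via build — items with X overlapped-by build: audit, soundcheck, standup, sync_call, triage.
Via soundcheck — items with X overlapped-by soundcheck: audit, standup, sync_call, triage.
Via triage — items with X overlapped-by triage: audit, sync_call.
Union: audit, soundcheck, standup, sync_call, triage.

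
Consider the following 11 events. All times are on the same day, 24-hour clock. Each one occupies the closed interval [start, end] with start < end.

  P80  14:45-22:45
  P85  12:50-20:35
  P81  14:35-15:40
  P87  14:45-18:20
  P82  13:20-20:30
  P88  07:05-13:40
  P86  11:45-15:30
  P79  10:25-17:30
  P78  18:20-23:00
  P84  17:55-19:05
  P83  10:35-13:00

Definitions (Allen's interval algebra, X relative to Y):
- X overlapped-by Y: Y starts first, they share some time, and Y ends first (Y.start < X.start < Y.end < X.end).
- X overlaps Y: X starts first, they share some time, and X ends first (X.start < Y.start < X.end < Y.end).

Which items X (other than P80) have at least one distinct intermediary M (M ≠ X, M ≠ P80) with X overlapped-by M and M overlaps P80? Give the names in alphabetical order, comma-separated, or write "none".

Target P80 = [14:45, 22:45].
Intermediaries M with M overlaps P80: P79, P81, P82, P85, P86.
Via P79 — items with X overlapped-by P79: P82, P85, P87.
Via P81 — items with X overlapped-by P81: P87.
Via P82 — items with X overlapped-by P82: P78.
Via P85 — items with X overlapped-by P85: P78.
Via P86 — items with X overlapped-by P86: P81, P82, P85, P87.
Union: P78, P81, P82, P85, P87.

P78, P81, P82, P85, P87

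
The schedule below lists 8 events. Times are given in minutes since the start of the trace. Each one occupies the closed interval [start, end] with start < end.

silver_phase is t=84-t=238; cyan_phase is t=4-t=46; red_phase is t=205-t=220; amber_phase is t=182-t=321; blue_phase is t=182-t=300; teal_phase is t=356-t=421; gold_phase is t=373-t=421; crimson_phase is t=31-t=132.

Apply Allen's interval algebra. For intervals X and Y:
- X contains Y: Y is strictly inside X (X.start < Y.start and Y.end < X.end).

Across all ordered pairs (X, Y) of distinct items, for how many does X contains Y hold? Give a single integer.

3

Checking all 56 ordered pairs for relation 'contains'; matching pairs in alphabetical order:
(amber_phase, red_phase): amber_phase contains red_phase ✓
(blue_phase, red_phase): blue_phase contains red_phase ✓
(silver_phase, red_phase): silver_phase contains red_phase ✓
Count: 3.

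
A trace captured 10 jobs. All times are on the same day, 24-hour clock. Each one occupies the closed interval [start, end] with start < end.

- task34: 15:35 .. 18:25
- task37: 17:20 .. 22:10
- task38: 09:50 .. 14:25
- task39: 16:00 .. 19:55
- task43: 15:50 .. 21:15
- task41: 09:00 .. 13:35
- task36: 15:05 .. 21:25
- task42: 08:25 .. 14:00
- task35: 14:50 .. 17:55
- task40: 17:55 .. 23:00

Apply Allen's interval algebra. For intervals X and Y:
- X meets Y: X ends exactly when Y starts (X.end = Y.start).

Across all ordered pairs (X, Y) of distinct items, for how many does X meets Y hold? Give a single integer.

1

Checking all 90 ordered pairs for relation 'meets'; matching pairs in alphabetical order:
(task35, task40): task35 meets task40 ✓
Count: 1.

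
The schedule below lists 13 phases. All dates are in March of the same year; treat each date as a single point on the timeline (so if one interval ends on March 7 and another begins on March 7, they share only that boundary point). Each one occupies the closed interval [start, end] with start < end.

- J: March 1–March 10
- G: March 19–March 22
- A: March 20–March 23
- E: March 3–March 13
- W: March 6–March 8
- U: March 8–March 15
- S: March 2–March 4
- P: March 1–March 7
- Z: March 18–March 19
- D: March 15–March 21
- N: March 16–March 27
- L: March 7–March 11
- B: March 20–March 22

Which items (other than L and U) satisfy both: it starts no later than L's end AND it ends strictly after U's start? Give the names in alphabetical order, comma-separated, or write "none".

Conditions: its start is no later than L's end (X.start <= March 11) AND its end is strictly after U's start (X.end > March 8).
A: start March 20 <= March 11? ✗; end March 23 > March 8? ✓ → no.
B: start March 20 <= March 11? ✗; end March 22 > March 8? ✓ → no.
D: start March 15 <= March 11? ✗; end March 21 > March 8? ✓ → no.
E: start March 3 <= March 11? ✓; end March 13 > March 8? ✓ → yes.
G: start March 19 <= March 11? ✗; end March 22 > March 8? ✓ → no.
J: start March 1 <= March 11? ✓; end March 10 > March 8? ✓ → yes.
N: start March 16 <= March 11? ✗; end March 27 > March 8? ✓ → no.
P: start March 1 <= March 11? ✓; end March 7 > March 8? ✗ → no.
S: start March 2 <= March 11? ✓; end March 4 > March 8? ✗ → no.
W: start March 6 <= March 11? ✓; end March 8 > March 8? ✗ → no.
Z: start March 18 <= March 11? ✗; end March 19 > March 8? ✓ → no.
Result: E, J.

E, J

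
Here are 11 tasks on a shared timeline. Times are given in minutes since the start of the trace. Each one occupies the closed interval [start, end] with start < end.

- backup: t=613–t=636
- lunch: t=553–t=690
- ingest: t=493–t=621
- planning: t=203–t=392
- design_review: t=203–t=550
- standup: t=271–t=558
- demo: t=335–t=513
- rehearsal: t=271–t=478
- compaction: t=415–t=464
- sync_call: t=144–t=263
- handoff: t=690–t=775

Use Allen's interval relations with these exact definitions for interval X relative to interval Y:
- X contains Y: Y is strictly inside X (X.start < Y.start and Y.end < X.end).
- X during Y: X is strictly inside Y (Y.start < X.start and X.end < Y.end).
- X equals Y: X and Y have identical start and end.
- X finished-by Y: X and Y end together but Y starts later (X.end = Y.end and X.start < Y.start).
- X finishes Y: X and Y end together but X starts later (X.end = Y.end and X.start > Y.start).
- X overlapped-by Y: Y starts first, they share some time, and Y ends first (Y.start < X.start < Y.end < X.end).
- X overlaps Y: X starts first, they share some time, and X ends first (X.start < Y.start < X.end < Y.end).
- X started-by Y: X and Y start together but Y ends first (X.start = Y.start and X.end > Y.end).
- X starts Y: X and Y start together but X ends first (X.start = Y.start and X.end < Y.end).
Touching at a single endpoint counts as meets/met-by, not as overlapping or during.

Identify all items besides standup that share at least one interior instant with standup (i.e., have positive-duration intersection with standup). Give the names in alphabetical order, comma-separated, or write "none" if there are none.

compaction, demo, design_review, ingest, lunch, planning, rehearsal

Target standup = [t=271, t=558].
backup [t=613, t=636] → after → no.
compaction [t=415, t=464] → during → yes.
demo [t=335, t=513] → during → yes.
design_review [t=203, t=550] → overlaps → yes.
handoff [t=690, t=775] → after → no.
ingest [t=493, t=621] → overlapped-by → yes.
lunch [t=553, t=690] → overlapped-by → yes.
planning [t=203, t=392] → overlaps → yes.
rehearsal [t=271, t=478] → starts → yes.
sync_call [t=144, t=263] → before → no.
Result: compaction, demo, design_review, ingest, lunch, planning, rehearsal.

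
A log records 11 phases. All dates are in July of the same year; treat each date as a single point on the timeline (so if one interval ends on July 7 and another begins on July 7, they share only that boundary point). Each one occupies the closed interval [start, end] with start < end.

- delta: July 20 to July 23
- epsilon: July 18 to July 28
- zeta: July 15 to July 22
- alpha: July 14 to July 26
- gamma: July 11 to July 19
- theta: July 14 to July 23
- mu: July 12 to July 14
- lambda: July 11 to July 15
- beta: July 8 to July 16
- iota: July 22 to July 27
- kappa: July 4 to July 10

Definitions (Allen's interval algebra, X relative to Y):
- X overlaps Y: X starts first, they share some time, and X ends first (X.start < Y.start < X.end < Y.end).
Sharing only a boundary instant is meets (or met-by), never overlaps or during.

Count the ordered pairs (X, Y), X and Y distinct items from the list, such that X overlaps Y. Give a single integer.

Checking all 110 ordered pairs for relation 'overlaps'; matching pairs in alphabetical order:
(alpha, epsilon): alpha overlaps epsilon ✓
(alpha, iota): alpha overlaps iota ✓
(beta, alpha): beta overlaps alpha ✓
(beta, gamma): beta overlaps gamma ✓
(beta, theta): beta overlaps theta ✓
(beta, zeta): beta overlaps zeta ✓
(delta, iota): delta overlaps iota ✓
(gamma, alpha): gamma overlaps alpha ✓
(gamma, epsilon): gamma overlaps epsilon ✓
(gamma, theta): gamma overlaps theta ✓
(gamma, zeta): gamma overlaps zeta ✓
(kappa, beta): kappa overlaps beta ✓
(lambda, alpha): lambda overlaps alpha ✓
(lambda, theta): lambda overlaps theta ✓
(theta, epsilon): theta overlaps epsilon ✓
(theta, iota): theta overlaps iota ✓
(zeta, delta): zeta overlaps delta ✓
(zeta, epsilon): zeta overlaps epsilon ✓
Count: 18.

18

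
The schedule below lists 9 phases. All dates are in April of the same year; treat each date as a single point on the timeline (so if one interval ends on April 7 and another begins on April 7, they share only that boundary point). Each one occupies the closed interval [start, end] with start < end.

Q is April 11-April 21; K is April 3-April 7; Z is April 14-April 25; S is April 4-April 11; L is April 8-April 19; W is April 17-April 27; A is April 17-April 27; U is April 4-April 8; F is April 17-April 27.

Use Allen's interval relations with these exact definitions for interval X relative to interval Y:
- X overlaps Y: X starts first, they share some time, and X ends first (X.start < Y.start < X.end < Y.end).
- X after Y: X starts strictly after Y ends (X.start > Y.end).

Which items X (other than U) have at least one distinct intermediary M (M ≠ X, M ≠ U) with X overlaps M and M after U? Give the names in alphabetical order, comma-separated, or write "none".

Target U = [April 4, April 8].
Intermediaries M with M after U: A, F, Q, W, Z.
Via A — items with X overlaps A: L, Q, Z.
Via F — items with X overlaps F: L, Q, Z.
Via Q — items with X overlaps Q: L.
Via W — items with X overlaps W: L, Q, Z.
Via Z — items with X overlaps Z: L, Q.
Union: L, Q, Z.

L, Q, Z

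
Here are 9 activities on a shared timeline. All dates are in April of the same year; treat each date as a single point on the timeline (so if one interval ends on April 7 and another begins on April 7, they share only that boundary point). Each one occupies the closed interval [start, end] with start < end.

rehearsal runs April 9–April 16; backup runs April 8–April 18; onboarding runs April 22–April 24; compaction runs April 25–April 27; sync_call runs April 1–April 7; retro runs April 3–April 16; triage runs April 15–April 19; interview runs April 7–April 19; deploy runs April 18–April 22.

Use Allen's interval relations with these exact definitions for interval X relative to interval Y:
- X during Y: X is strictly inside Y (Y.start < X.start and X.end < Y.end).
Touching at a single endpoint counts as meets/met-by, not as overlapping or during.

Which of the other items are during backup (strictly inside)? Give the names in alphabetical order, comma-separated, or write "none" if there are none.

rehearsal

Target backup = [April 8, April 18].
compaction [April 25, April 27] → after → no.
deploy [April 18, April 22] → met-by → no.
interview [April 7, April 19] → contains → no.
onboarding [April 22, April 24] → after → no.
rehearsal [April 9, April 16] → during → yes.
retro [April 3, April 16] → overlaps → no.
sync_call [April 1, April 7] → before → no.
triage [April 15, April 19] → overlapped-by → no.
Result: rehearsal.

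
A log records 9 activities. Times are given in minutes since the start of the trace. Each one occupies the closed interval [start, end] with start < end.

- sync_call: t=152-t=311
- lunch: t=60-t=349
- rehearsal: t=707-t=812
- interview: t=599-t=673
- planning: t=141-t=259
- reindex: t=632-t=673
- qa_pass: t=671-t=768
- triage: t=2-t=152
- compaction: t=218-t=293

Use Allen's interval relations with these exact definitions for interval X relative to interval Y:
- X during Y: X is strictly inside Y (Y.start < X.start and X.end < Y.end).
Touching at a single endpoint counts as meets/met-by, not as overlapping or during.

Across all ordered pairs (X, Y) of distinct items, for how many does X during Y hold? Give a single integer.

4

Checking all 72 ordered pairs for relation 'during'; matching pairs in alphabetical order:
(compaction, lunch): compaction during lunch ✓
(compaction, sync_call): compaction during sync_call ✓
(planning, lunch): planning during lunch ✓
(sync_call, lunch): sync_call during lunch ✓
Count: 4.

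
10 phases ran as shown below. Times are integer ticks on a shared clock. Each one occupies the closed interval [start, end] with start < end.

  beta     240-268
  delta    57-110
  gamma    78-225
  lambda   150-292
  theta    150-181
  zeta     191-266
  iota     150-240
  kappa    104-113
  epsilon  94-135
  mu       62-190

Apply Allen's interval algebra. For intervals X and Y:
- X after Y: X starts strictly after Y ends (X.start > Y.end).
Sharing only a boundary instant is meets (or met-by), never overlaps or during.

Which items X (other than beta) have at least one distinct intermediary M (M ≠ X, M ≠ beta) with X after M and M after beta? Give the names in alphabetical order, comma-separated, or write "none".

Target beta = [240, 268].
Intermediaries M with M after beta: none.
Union: none.

none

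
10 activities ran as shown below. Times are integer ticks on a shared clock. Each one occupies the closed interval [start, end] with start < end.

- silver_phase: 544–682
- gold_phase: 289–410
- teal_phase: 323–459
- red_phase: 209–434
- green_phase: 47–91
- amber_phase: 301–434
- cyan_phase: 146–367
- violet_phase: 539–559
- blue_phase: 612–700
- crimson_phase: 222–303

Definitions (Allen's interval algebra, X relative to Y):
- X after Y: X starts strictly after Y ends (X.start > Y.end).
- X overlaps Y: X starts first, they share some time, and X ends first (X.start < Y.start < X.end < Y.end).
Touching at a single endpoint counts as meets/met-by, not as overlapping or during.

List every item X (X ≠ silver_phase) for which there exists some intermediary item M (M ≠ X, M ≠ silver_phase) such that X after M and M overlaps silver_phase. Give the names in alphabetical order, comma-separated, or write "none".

Target silver_phase = [544, 682].
Intermediaries M with M overlaps silver_phase: violet_phase.
Via violet_phase — items with X after violet_phase: blue_phase.
Union: blue_phase.

blue_phase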